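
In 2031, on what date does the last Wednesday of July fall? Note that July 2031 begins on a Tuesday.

July 2031 begins on a Tuesday, so the first Wednesday is July 2 (1 day later).
July 2031 has 31 days. Adding weeks: 2, 9, 16, 23, 30 — the last one ≤ 31 is the 30th.

2031-07-30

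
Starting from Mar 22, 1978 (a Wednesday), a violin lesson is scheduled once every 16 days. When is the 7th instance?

The 7th occurrence is 6 intervals after the first: 6 × 16 = 96 days after Mar 22, 1978.
Mar has 31 days — 9 days to the end of Mar leaves 87.
Apr has 30 days (57 left).
May has 31 days (26 left).
26 days into Jun → Jun 26, 1978.

Jun 26, 1978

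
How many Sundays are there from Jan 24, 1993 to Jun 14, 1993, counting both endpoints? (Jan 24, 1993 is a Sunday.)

21

Jan 24, 1993 is a Sunday; the first Sunday on or after it is Jan 24, 1993.
From Jan 24, 1993 to Jun 14, 1993: 7 + 28 + 31 + 30 + 31 + 14 = 141 days (rest of Jan, Feb, Mar, Apr, May, Jun).
141 ÷ 7 = 20 full weeks with remainder 1, so 20 more Sundays after the first → 21.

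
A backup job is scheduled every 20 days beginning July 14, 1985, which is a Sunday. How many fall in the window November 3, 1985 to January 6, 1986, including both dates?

3

Occurrences land 20·i days after July 14, 1985 for i = 0, 1, 2, …
November 3, 1985 is 112 days after the start; 112 ÷ 20 = 5 remainder 12; since the remainder is 12, round up to i = 6. First occurrence in the window: #7 on November 11, 1985 (6×20 = 120 days in).
January 6, 1986 is 176 days after the start; 176 ÷ 20 = 8 remainder 16. Last occurrence in the window: #9 on December 21, 1985.
Occurrences #7 through #9: 3 in total.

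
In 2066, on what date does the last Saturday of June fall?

June 2066 begins on a Tuesday, so the first Saturday is June 5 (4 days later).
June 2066 has 30 days. Adding weeks: 5, 12, 19, 26 — the last one ≤ 30 is the 26th.

June 26, 2066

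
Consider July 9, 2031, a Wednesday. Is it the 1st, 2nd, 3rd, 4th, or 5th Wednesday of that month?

2nd

Day 9 falls in week ⌈9/7⌉ of the month.
Days 1–7 hold the 1st Wednesday, 8–14 the 2nd, 15–21 the 3rd, 22–28 the 4th, 29–31 the 5th.
9 is in the range for the 2nd.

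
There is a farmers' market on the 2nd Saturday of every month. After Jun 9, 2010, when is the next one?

Jun 2010 starts on a Tuesday; its first Saturday is the 5th, so the 2nd Saturday is the 12th — Jun 12, 2010.
Jun 12, 2010 is after Jun 9, 2010, so that is the next one.

Jun 12, 2010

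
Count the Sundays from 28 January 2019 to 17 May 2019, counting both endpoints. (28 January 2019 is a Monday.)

28 January 2019 is a Monday; the first Sunday on or after it is 3 February 2019 (6 days later).
From 3 February 2019 to 17 May 2019: 25 + 31 + 30 + 17 = 103 days (rest of February, March, April, May).
103 ÷ 7 = 14 full weeks with remainder 5, so 14 more Sundays after the first → 15.

15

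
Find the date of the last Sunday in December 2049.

December 2049 begins on a Wednesday, so the first Sunday is December 5 (4 days later).
December 2049 has 31 days. Adding weeks: 5, 12, 19, 26 — the last one ≤ 31 is the 26th.

26 December 2049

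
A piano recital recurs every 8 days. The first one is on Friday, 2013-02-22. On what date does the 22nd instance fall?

The 22nd occurrence is 21 intervals after the first: 21 × 8 = 168 days after 2013-02-22.
February has 28 days — 6 days to the end of February leaves 162.
March has 31 days (131 left).
April has 30 days (101 left).
May has 31 days (70 left).
June has 30 days (40 left).
July has 31 days (9 left).
9 days into August → 2013-08-09.

2013-08-09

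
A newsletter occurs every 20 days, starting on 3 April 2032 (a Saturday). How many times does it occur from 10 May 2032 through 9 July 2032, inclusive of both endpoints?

3

Occurrences land 20·i days after 3 April 2032 for i = 0, 1, 2, …
10 May 2032 is 37 days after the start; 37 ÷ 20 = 1 remainder 17; since the remainder is 17, round up to i = 2. First occurrence in the window: #3 on 13 May 2032 (2×20 = 40 days in).
9 July 2032 is 97 days after the start; 97 ÷ 20 = 4 remainder 17. Last occurrence in the window: #5 on 22 June 2032.
Occurrences #3 through #5: 3 in total.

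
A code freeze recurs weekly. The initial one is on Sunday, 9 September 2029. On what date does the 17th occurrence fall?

30 December 2029

The 17th occurrence is 16 intervals after the first: 16 × 7 = 112 days after 9 September 2029.
September has 30 days — 21 days to the end of September leaves 91.
October has 31 days (60 left).
November has 30 days (30 left).
30 days into December → 30 December 2029.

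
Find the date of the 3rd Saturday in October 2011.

October 2011 begins on a Saturday, so the first Saturday is October 1.
The 3rd Saturday is 2 weeks later: 1 + 14 = 15.

2011-10-15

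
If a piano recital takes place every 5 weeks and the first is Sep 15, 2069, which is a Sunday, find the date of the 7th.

The 7th occurrence is 6 intervals after the first: 6 × 35 = 210 days after Sep 15, 2069.
Sep has 30 days — 15 days to the end of Sep leaves 195.
Oct has 31 days (164 left).
Nov has 30 days (134 left).
Dec has 31 days (103 left).
Jan has 31 days (72 left).
Feb has 28 days (44 left).
Mar has 31 days (13 left).
13 days into Apr → Apr 13, 2070.

Apr 13, 2070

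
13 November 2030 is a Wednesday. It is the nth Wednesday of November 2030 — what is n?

2nd

Day 13 falls in week ⌈13/7⌉ of the month.
Days 1–7 hold the 1st Wednesday, 8–14 the 2nd, 15–21 the 3rd, 22–28 the 4th, 29–31 the 5th.
13 is in the range for the 2nd.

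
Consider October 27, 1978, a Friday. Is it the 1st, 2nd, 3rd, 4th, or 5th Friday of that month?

4th

Day 27 falls in week ⌈27/7⌉ of the month.
Days 1–7 hold the 1st Friday, 8–14 the 2nd, 15–21 the 3rd, 22–28 the 4th, 29–31 the 5th.
27 is in the range for the 4th.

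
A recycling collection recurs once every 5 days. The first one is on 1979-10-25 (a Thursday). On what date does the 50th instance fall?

The 50th occurrence is 49 intervals after the first: 49 × 5 = 245 days after 1979-10-25.
October has 31 days — 6 days to the end of October leaves 239.
November has 30 days (209 left).
December has 31 days (178 left).
January has 31 days (147 left).
February has 29 days (118 left).
March has 31 days (87 left).
April has 30 days (57 left).
May has 31 days (26 left).
26 days into June → 1980-06-26.

1980-06-26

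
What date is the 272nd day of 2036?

January has 31 days (272 − 31 = 241 remain).
February has 29 days (241 − 29 = 212 remain).
March has 31 days (212 − 31 = 181 remain).
April has 30 days (181 − 30 = 151 remain).
May has 31 days (151 − 31 = 120 remain).
June has 30 days (120 − 30 = 90 remain).
July has 31 days (90 − 31 = 59 remain).
August has 31 days (59 − 31 = 28 remain).
28 into September → September 28.

2036-09-28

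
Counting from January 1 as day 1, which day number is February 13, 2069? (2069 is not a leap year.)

44

Days in months before February: 31 = 31.
Plus 13 days into February → day 44.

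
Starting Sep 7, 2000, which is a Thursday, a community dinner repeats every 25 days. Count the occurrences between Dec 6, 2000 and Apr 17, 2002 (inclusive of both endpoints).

Occurrences land 25·i days after Sep 7, 2000 for i = 0, 1, 2, …
Dec 6, 2000 is 90 days after the start; 90 ÷ 25 = 3 remainder 15; since the remainder is 15, round up to i = 4. First occurrence in the window: #5 on Dec 16, 2000 (4×25 = 100 days in).
Apr 17, 2002 is 587 days after the start; 587 ÷ 25 = 23 remainder 12. Last occurrence in the window: #24 on Apr 5, 2002.
Occurrences #5 through #24: 20 in total.

20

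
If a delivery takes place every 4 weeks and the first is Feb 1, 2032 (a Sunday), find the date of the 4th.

The 4th occurrence is 3 intervals after the first: 3 × 28 = 84 days after Feb 1, 2032.
Feb has 29 days — 28 days to the end of Feb leaves 56.
Mar has 31 days (25 left).
25 days into Apr → Apr 25, 2032.

Apr 25, 2032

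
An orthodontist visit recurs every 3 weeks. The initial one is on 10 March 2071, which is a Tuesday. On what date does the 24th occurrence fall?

5 July 2072

The 24th occurrence is 23 intervals after the first: 23 × 21 = 483 days after 10 March 2071.
March has 31 days — 21 days to the end of March leaves 462.
From end of March to end of 2071 is 275 days (187 left).
January has 31 days (156 left).
February has 29 days (127 left).
March has 31 days (96 left).
April has 30 days (66 left).
May has 31 days (35 left).
June has 30 days (5 left).
5 days into July → 5 July 2072.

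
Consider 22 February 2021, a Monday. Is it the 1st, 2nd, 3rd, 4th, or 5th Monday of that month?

4th

Day 22 falls in week ⌈22/7⌉ of the month.
Days 1–7 hold the 1st Monday, 8–14 the 2nd, 15–21 the 3rd, 22–28 the 4th, 29–31 the 5th.
22 is in the range for the 4th.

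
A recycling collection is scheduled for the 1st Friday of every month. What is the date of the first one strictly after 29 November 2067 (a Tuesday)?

2 December 2067

November 2067 starts on a Tuesday, so its 1st Friday is 4 November 2067 (3 days in).
That is not after 29 November 2067, so look at December 2067.
December 2067 starts on a Thursday, so its 1st Friday is 2 December 2067 (1 day in).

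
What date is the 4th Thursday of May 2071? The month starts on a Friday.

2071-05-28

May 2071 begins on a Friday, so the first Thursday is May 7 (6 days later).
The 4th Thursday is 3 weeks later: 7 + 21 = 28.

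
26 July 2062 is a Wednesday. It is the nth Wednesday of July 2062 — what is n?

4th

Day 26 falls in week ⌈26/7⌉ of the month.
Days 1–7 hold the 1st Wednesday, 8–14 the 2nd, 15–21 the 3rd, 22–28 the 4th, 29–31 the 5th.
26 is in the range for the 4th.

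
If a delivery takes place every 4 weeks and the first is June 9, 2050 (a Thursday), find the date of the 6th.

The 6th occurrence is 5 intervals after the first: 5 × 28 = 140 days after June 9, 2050.
June has 30 days — 21 days to the end of June leaves 119.
July has 31 days (88 left).
August has 31 days (57 left).
September has 30 days (27 left).
27 days into October → October 27, 2050.

October 27, 2050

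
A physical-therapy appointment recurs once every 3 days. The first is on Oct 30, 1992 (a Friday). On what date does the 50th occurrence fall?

Mar 26, 1993

The 50th occurrence is 49 intervals after the first: 49 × 3 = 147 days after Oct 30, 1992.
Oct has 31 days — 1 day to the end of Oct leaves 146.
Nov has 30 days (116 left).
Dec has 31 days (85 left).
Jan has 31 days (54 left).
Feb has 28 days (26 left).
26 days into Mar → Mar 26, 1993.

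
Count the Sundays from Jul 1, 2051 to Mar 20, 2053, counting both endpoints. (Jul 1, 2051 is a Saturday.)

Jul 1, 2051 is a Saturday; the first Sunday on or after it is Jul 2, 2051 (1 day later).
From Jul 2, 2051 to Mar 20, 2053: 182 + 366 + 79 = 627 days (rest of 2051, 2052, to Mar 20, 2053 in 2053).
627 ÷ 7 = 89 full weeks with remainder 4, so 89 more Sundays after the first → 90.

90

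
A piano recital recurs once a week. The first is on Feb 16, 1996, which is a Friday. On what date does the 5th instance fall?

The 5th occurrence is 4 intervals after the first: 4 × 7 = 28 days after Feb 16, 1996.
Feb has 29 days — 13 days to the end of Feb leaves 15.
15 days into Mar → Mar 15, 1996.

Mar 15, 1996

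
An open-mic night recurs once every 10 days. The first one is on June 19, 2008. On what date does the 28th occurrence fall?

March 16, 2009

The 28th occurrence is 27 intervals after the first: 27 × 10 = 270 days after June 19, 2008.
June has 30 days — 11 days to the end of June leaves 259.
July has 31 days (228 left).
August has 31 days (197 left).
September has 30 days (167 left).
October has 31 days (136 left).
November has 30 days (106 left).
December has 31 days (75 left).
January has 31 days (44 left).
February has 28 days (16 left).
16 days into March → March 16, 2009.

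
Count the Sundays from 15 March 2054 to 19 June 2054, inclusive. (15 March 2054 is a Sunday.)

15 March 2054 is a Sunday; the first Sunday on or after it is 15 March 2054.
From 15 March 2054 to 19 June 2054: 16 + 30 + 31 + 19 = 96 days (rest of March, April, May, June).
96 ÷ 7 = 13 full weeks with remainder 5, so 13 more Sundays after the first → 14.

14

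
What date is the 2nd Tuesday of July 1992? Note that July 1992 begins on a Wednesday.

14 July 1992

July 1992 begins on a Wednesday, so the first Tuesday is July 7 (6 days later).
The 2nd Tuesday is 1 weeks later: 7 + 7 = 14.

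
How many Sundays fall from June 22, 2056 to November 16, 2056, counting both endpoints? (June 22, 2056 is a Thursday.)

June 22, 2056 is a Thursday; the first Sunday on or after it is June 25, 2056 (3 days later).
From June 25, 2056 to November 16, 2056: 5 + 31 + 31 + 30 + 31 + 16 = 144 days (rest of June, July, August, September, October, November).
144 ÷ 7 = 20 full weeks with remainder 4, so 20 more Sundays after the first → 21.

21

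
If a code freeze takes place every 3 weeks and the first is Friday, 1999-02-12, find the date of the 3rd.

The 3rd occurrence is 2 intervals after the first: 2 × 21 = 42 days after 1999-02-12.
February has 28 days — 16 days to the end of February leaves 26.
26 days into March → 1999-03-26.

1999-03-26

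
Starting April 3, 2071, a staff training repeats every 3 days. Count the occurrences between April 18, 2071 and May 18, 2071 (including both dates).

11

Occurrences land 3·i days after April 3, 2071 for i = 0, 1, 2, …
April 18, 2071 is 15 days after the start; 15 ÷ 3 = 5 remainder 0. First occurrence in the window: #6 on April 18, 2071 (5×3 = 15 days in).
May 18, 2071 is 45 days after the start; 45 ÷ 3 = 15 remainder 0. Last occurrence in the window: #16 on May 18, 2071.
Occurrences #6 through #16: 11 in total.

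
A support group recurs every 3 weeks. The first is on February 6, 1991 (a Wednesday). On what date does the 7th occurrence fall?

The 7th occurrence is 6 intervals after the first: 6 × 21 = 126 days after February 6, 1991.
February has 28 days — 22 days to the end of February leaves 104.
March has 31 days (73 left).
April has 30 days (43 left).
May has 31 days (12 left).
12 days into June → June 12, 1991.

June 12, 1991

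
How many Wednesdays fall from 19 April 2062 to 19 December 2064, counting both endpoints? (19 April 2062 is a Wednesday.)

140

19 April 2062 is a Wednesday; the first Wednesday on or after it is 19 April 2062.
From 19 April 2062 to 19 December 2064: 256 + 365 + 354 = 975 days (rest of 2062, 2063, to 19 December 2064 in 2064).
975 ÷ 7 = 139 full weeks with remainder 2, so 139 more Wednesdays after the first → 140.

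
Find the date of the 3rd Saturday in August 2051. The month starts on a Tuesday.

19 August 2051

August 2051 begins on a Tuesday, so the first Saturday is August 5 (4 days later).
The 3rd Saturday is 2 weeks later: 5 + 14 = 19.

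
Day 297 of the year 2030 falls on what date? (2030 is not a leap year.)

2030-10-24

January has 31 days (297 − 31 = 266 remain).
February has 28 days (266 − 28 = 238 remain).
March has 31 days (238 − 31 = 207 remain).
April has 30 days (207 − 30 = 177 remain).
May has 31 days (177 − 31 = 146 remain).
June has 30 days (146 − 30 = 116 remain).
July has 31 days (116 − 31 = 85 remain).
August has 31 days (85 − 31 = 54 remain).
September has 30 days (54 − 30 = 24 remain).
24 into October → October 24.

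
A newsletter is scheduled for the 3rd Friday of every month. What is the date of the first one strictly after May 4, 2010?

May 21, 2010

May 2010 starts on a Saturday; its first Friday is the 7th, so the 3rd Friday is the 21st — May 21, 2010.
May 21, 2010 is after May 4, 2010, so that is the next one.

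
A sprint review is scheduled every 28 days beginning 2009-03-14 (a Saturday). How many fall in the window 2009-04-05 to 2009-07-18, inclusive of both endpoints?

Occurrences land 28·i days after 2009-03-14 for i = 0, 1, 2, …
2009-04-05 is 22 days after the start; 22 ÷ 28 = 0 remainder 22; since the remainder is 22, round up to i = 1. First occurrence in the window: #2 on 2009-04-11 (1×28 = 28 days in).
2009-07-18 is 126 days after the start; 126 ÷ 28 = 4 remainder 14. Last occurrence in the window: #5 on 2009-07-04.
Occurrences #2 through #5: 4 in total.

4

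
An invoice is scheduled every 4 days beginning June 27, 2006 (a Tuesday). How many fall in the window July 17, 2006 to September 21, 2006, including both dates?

17

Occurrences land 4·i days after June 27, 2006 for i = 0, 1, 2, …
July 17, 2006 is 20 days after the start; 20 ÷ 4 = 5 remainder 0. First occurrence in the window: #6 on July 17, 2006 (5×4 = 20 days in).
September 21, 2006 is 86 days after the start; 86 ÷ 4 = 21 remainder 2. Last occurrence in the window: #22 on September 19, 2006.
Occurrences #6 through #22: 17 in total.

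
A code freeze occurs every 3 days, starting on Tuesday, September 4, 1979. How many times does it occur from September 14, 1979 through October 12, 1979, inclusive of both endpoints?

Occurrences land 3·i days after September 4, 1979 for i = 0, 1, 2, …
September 14, 1979 is 10 days after the start; 10 ÷ 3 = 3 remainder 1; since the remainder is 1, round up to i = 4. First occurrence in the window: #5 on September 16, 1979 (4×3 = 12 days in).
October 12, 1979 is 38 days after the start; 38 ÷ 3 = 12 remainder 2. Last occurrence in the window: #13 on October 10, 1979.
Occurrences #5 through #13: 9 in total.

9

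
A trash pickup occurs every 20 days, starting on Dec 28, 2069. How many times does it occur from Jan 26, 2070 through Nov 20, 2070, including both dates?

Occurrences land 20·i days after Dec 28, 2069 for i = 0, 1, 2, …
Jan 26, 2070 is 29 days after the start; 29 ÷ 20 = 1 remainder 9; since the remainder is 9, round up to i = 2. First occurrence in the window: #3 on Feb 6, 2070 (2×20 = 40 days in).
Nov 20, 2070 is 327 days after the start; 327 ÷ 20 = 16 remainder 7. Last occurrence in the window: #17 on Nov 13, 2070.
Occurrences #3 through #17: 15 in total.

15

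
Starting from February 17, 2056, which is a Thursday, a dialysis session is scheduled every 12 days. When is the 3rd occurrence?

The 3rd occurrence is 2 intervals after the first: 2 × 12 = 24 days after February 17, 2056.
February has 29 days — 12 days to the end of February leaves 12.
12 days into March → March 12, 2056.

March 12, 2056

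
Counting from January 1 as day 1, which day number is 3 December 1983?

Days in months before December: 31 + 28 + 31 + 30 + 31 + 30 + 31 + 31 + 30 + 31 + 30 = 334.
Plus 3 days into December → day 337.

337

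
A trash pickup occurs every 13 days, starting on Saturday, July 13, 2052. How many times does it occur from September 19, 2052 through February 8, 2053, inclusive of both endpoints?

11

Occurrences land 13·i days after July 13, 2052 for i = 0, 1, 2, …
September 19, 2052 is 68 days after the start; 68 ÷ 13 = 5 remainder 3; since the remainder is 3, round up to i = 6. First occurrence in the window: #7 on September 29, 2052 (6×13 = 78 days in).
February 8, 2053 is 210 days after the start; 210 ÷ 13 = 16 remainder 2. Last occurrence in the window: #17 on February 6, 2053.
Occurrences #7 through #17: 11 in total.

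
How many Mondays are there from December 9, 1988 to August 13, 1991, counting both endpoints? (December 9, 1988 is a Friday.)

December 9, 1988 is a Friday; the first Monday on or after it is December 12, 1988 (3 days later).
From December 12, 1988 to August 13, 1991: 19 + 365 + 365 + 225 = 974 days (rest of 1988, 1989, 1990, to August 13, 1991 in 1991).
974 ÷ 7 = 139 full weeks with remainder 1, so 139 more Mondays after the first → 140.

140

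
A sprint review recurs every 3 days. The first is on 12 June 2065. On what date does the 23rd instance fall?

17 August 2065

The 23rd occurrence is 22 intervals after the first: 22 × 3 = 66 days after 12 June 2065.
June has 30 days — 18 days to the end of June leaves 48.
July has 31 days (17 left).
17 days into August → 17 August 2065.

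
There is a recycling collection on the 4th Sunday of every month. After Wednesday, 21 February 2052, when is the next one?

February 2052 starts on a Thursday; its first Sunday is the 4th, so the 4th Sunday is the 25th — 25 February 2052.
25 February 2052 is after 21 February 2052, so that is the next one.

25 February 2052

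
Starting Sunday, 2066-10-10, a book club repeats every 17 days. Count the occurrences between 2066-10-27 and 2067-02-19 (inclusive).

Occurrences land 17·i days after 2066-10-10 for i = 0, 1, 2, …
2066-10-27 is 17 days after the start; 17 ÷ 17 = 1 remainder 0. First occurrence in the window: #2 on 2066-10-27 (1×17 = 17 days in).
2067-02-19 is 132 days after the start; 132 ÷ 17 = 7 remainder 13. Last occurrence in the window: #8 on 2067-02-06.
Occurrences #2 through #8: 7 in total.

7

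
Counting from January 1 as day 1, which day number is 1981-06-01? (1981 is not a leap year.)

152

Days in months before June: 31 + 28 + 31 + 30 + 31 = 151.
Plus 1 day into June → day 152.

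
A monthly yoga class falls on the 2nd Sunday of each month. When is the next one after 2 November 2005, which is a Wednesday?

November 2005 starts on a Tuesday; its first Sunday is the 6th, so the 2nd Sunday is the 13th — 13 November 2005.
13 November 2005 is after 2 November 2005, so that is the next one.

13 November 2005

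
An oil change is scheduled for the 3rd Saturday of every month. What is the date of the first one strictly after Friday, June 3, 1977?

June 1977 starts on a Wednesday; its first Saturday is the 4th, so the 3rd Saturday is the 18th — June 18, 1977.
June 18, 1977 is after June 3, 1977, so that is the next one.

June 18, 1977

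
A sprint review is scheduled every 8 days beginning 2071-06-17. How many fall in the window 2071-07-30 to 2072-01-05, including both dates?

20

Occurrences land 8·i days after 2071-06-17 for i = 0, 1, 2, …
2071-07-30 is 43 days after the start; 43 ÷ 8 = 5 remainder 3; since the remainder is 3, round up to i = 6. First occurrence in the window: #7 on 2071-08-04 (6×8 = 48 days in).
2072-01-05 is 202 days after the start; 202 ÷ 8 = 25 remainder 2. Last occurrence in the window: #26 on 2072-01-03.
Occurrences #7 through #26: 20 in total.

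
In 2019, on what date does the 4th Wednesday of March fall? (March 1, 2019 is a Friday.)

March 2019 begins on a Friday, so the first Wednesday is March 6 (5 days later).
The 4th Wednesday is 3 weeks later: 6 + 21 = 27.

2019-03-27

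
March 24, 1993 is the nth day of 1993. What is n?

83

Days in months before March: 31 + 28 = 59.
Plus 24 days into March → day 83.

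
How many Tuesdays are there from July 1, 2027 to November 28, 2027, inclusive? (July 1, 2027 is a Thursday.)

21

July 1, 2027 is a Thursday; the first Tuesday on or after it is July 6, 2027 (5 days later).
From July 6, 2027 to November 28, 2027: 25 + 31 + 30 + 31 + 28 = 145 days (rest of July, August, September, October, November).
145 ÷ 7 = 20 full weeks with remainder 5, so 20 more Tuesdays after the first → 21.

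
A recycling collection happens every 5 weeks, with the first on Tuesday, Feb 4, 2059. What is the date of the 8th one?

Oct 7, 2059

The 8th occurrence is 7 intervals after the first: 7 × 35 = 245 days after Feb 4, 2059.
Feb has 28 days — 24 days to the end of Feb leaves 221.
Mar has 31 days (190 left).
Apr has 30 days (160 left).
May has 31 days (129 left).
Jun has 30 days (99 left).
Jul has 31 days (68 left).
Aug has 31 days (37 left).
Sep has 30 days (7 left).
7 days into Oct → Oct 7, 2059.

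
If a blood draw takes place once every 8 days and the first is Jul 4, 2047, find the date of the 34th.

Mar 24, 2048

The 34th occurrence is 33 intervals after the first: 33 × 8 = 264 days after Jul 4, 2047.
Jul has 31 days — 27 days to the end of Jul leaves 237.
Aug has 31 days (206 left).
Sep has 30 days (176 left).
Oct has 31 days (145 left).
Nov has 30 days (115 left).
Dec has 31 days (84 left).
Jan has 31 days (53 left).
Feb has 29 days (24 left).
24 days into Mar → Mar 24, 2048.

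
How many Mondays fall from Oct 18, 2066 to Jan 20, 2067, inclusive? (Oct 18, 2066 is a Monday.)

14

Oct 18, 2066 is a Monday; the first Monday on or after it is Oct 18, 2066.
From Oct 18, 2066 to Jan 20, 2067: 13 + 30 + 31 + 20 = 94 days (rest of Oct, Nov, Dec, Jan).
94 ÷ 7 = 13 full weeks with remainder 3, so 13 more Mondays after the first → 14.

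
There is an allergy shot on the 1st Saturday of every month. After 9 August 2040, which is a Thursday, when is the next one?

1 September 2040

August 2040 starts on a Wednesday, so its 1st Saturday is 4 August 2040 (3 days in).
That is not after 9 August 2040, so look at September 2040.
September 2040 starts on a Saturday, so its 1st Saturday is 1 September 2040.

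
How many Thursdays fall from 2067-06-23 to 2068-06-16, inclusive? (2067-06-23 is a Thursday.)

52

2067-06-23 is a Thursday; the first Thursday on or after it is 2067-06-23.
From 2067-06-23 to 2068-06-16: 191 + 168 = 359 days (rest of 2067, to 2068-06-16 in 2068).
359 ÷ 7 = 51 full weeks with remainder 2, so 51 more Thursdays after the first → 52.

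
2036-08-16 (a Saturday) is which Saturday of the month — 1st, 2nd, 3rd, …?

3rd

Day 16 falls in week ⌈16/7⌉ of the month.
Days 1–7 hold the 1st Saturday, 8–14 the 2nd, 15–21 the 3rd, 22–28 the 4th, 29–31 the 5th.
16 is in the range for the 3rd.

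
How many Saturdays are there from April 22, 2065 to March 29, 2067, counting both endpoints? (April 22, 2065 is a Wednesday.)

101

April 22, 2065 is a Wednesday; the first Saturday on or after it is April 25, 2065 (3 days later).
From April 25, 2065 to March 29, 2067: 250 + 365 + 88 = 703 days (rest of 2065, 2066, to March 29, 2067 in 2067).
703 ÷ 7 = 100 full weeks with remainder 3, so 100 more Saturdays after the first → 101.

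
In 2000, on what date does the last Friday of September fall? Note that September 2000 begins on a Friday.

29 September 2000

September 2000 begins on a Friday, so the first Friday is September 1.
September 2000 has 30 days. Adding weeks: 1, 8, 15, 22, 29 — the last one ≤ 30 is the 29th.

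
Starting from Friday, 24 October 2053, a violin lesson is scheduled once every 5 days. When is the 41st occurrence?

The 41st occurrence is 40 intervals after the first: 40 × 5 = 200 days after 24 October 2053.
October has 31 days — 7 days to the end of October leaves 193.
November has 30 days (163 left).
December has 31 days (132 left).
January has 31 days (101 left).
February has 28 days (73 left).
March has 31 days (42 left).
April has 30 days (12 left).
12 days into May → 12 May 2054.

12 May 2054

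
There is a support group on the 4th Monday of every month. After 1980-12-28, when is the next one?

December 1980 starts on a Monday; its first Monday is the 1st, so the 4th Monday is the 22nd — 1980-12-22.
That is not after 1980-12-28, so look at January 1981.
January 1981 starts on a Thursday; its first Monday is the 5th, so the 4th Monday is the 26th — 1981-01-26.

1981-01-26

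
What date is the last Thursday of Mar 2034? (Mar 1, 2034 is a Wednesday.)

Mar 30, 2034

Mar 2034 begins on a Wednesday, so the first Thursday is Mar 2 (1 day later).
Mar 2034 has 31 days. Adding weeks: 2, 9, 16, 23, 30 — the last one ≤ 31 is the 30th.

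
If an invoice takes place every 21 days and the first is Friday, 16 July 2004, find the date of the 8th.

The 8th occurrence is 7 intervals after the first: 7 × 21 = 147 days after 16 July 2004.
July has 31 days — 15 days to the end of July leaves 132.
August has 31 days (101 left).
September has 30 days (71 left).
October has 31 days (40 left).
November has 30 days (10 left).
10 days into December → 10 December 2004.

10 December 2004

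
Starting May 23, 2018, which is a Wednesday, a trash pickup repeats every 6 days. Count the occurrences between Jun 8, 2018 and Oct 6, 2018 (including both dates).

20

Occurrences land 6·i days after May 23, 2018 for i = 0, 1, 2, …
Jun 8, 2018 is 16 days after the start; 16 ÷ 6 = 2 remainder 4; since the remainder is 4, round up to i = 3. First occurrence in the window: #4 on Jun 10, 2018 (3×6 = 18 days in).
Oct 6, 2018 is 136 days after the start; 136 ÷ 6 = 22 remainder 4. Last occurrence in the window: #23 on Oct 2, 2018.
Occurrences #4 through #23: 20 in total.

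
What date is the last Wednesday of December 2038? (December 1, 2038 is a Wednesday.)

2038-12-29

December 2038 begins on a Wednesday, so the first Wednesday is December 1.
December 2038 has 31 days. Adding weeks: 1, 8, 15, 22, 29 — the last one ≤ 31 is the 29th.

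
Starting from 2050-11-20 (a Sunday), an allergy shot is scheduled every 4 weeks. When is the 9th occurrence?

The 9th occurrence is 8 intervals after the first: 8 × 28 = 224 days after 2050-11-20.
November has 30 days — 10 days to the end of November leaves 214.
December has 31 days (183 left).
January has 31 days (152 left).
February has 28 days (124 left).
March has 31 days (93 left).
April has 30 days (63 left).
May has 31 days (32 left).
June has 30 days (2 left).
2 days into July → 2051-07-02.

2051-07-02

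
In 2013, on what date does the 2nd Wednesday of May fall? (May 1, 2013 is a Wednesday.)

May 2013 begins on a Wednesday, so the first Wednesday is May 1.
The 2nd Wednesday is 1 weeks later: 1 + 7 = 8.

2013-05-08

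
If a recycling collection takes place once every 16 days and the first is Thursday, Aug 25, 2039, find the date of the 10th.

The 10th occurrence is 9 intervals after the first: 9 × 16 = 144 days after Aug 25, 2039.
Aug has 31 days — 6 days to the end of Aug leaves 138.
Sep has 30 days (108 left).
Oct has 31 days (77 left).
Nov has 30 days (47 left).
Dec has 31 days (16 left).
16 days into Jan → Jan 16, 2040.

Jan 16, 2040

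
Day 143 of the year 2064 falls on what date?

January has 31 days (143 − 31 = 112 remain).
February has 29 days (112 − 29 = 83 remain).
March has 31 days (83 − 31 = 52 remain).
April has 30 days (52 − 30 = 22 remain).
22 into May → May 22.

22 May 2064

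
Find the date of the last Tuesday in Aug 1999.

Aug 1999 begins on a Sunday, so the first Tuesday is Aug 3 (2 days later).
Aug 1999 has 31 days. Adding weeks: 3, 10, 17, 24, 31 — the last one ≤ 31 is the 31st.

Aug 31, 1999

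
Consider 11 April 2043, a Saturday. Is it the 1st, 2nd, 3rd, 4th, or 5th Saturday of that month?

2nd

Day 11 falls in week ⌈11/7⌉ of the month.
Days 1–7 hold the 1st Saturday, 8–14 the 2nd, 15–21 the 3rd, 22–28 the 4th, 29–31 the 5th.
11 is in the range for the 2nd.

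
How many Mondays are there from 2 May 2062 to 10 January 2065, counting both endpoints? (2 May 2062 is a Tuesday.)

140

2 May 2062 is a Tuesday; the first Monday on or after it is 8 May 2062 (6 days later).
From 8 May 2062 to 10 January 2065: 237 + 365 + 366 + 10 = 978 days (rest of 2062, 2063, 2064, to 10 January 2065 in 2065).
978 ÷ 7 = 139 full weeks with remainder 5, so 139 more Mondays after the first → 140.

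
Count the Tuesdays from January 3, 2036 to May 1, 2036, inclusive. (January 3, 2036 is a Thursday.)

January 3, 2036 is a Thursday; the first Tuesday on or after it is January 8, 2036 (5 days later).
From January 8, 2036 to May 1, 2036: 23 + 29 + 31 + 30 + 1 = 114 days (rest of January, February, March, April, May).
114 ÷ 7 = 16 full weeks with remainder 2, so 16 more Tuesdays after the first → 17.

17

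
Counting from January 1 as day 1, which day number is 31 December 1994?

365

Days in months before December: 31 + 28 + 31 + 30 + 31 + 30 + 31 + 31 + 30 + 31 + 30 = 334.
Plus 31 days into December → day 365.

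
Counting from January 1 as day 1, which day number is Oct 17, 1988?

291

Days in months before Oct: 31 + 29 + 31 + 30 + 31 + 30 + 31 + 31 + 30 = 274.
Plus 17 days into Oct → day 291.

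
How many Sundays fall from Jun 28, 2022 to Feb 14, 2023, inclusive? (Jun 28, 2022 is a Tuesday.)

Jun 28, 2022 is a Tuesday; the first Sunday on or after it is Jul 3, 2022 (5 days later).
From Jul 3, 2022 to Feb 14, 2023: 28 + 31 + 30 + 31 + 30 + 31 + 31 + 14 = 226 days (rest of Jul, Aug, Sep, Oct, Nov, Dec, Jan, Feb).
226 ÷ 7 = 32 full weeks with remainder 2, so 32 more Sundays after the first → 33.

33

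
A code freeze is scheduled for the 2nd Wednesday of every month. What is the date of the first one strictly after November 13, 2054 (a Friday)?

December 9, 2054

November 2054 starts on a Sunday; its first Wednesday is the 4th, so the 2nd Wednesday is the 11th — November 11, 2054.
That is not after November 13, 2054, so look at December 2054.
December 2054 starts on a Tuesday; its first Wednesday is the 2nd, so the 2nd Wednesday is the 9th — December 9, 2054.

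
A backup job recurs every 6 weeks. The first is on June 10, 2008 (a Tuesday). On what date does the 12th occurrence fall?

September 15, 2009

The 12th occurrence is 11 intervals after the first: 11 × 42 = 462 days after June 10, 2008.
June has 30 days — 20 days to the end of June leaves 442.
From end of June to end of 2008 is 184 days (258 left).
January has 31 days (227 left).
February has 28 days (199 left).
March has 31 days (168 left).
April has 30 days (138 left).
May has 31 days (107 left).
June has 30 days (77 left).
July has 31 days (46 left).
August has 31 days (15 left).
15 days into September → September 15, 2009.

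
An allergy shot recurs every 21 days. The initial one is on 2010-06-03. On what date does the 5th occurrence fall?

The 5th occurrence is 4 intervals after the first: 4 × 21 = 84 days after 2010-06-03.
June has 30 days — 27 days to the end of June leaves 57.
July has 31 days (26 left).
26 days into August → 2010-08-26.

2010-08-26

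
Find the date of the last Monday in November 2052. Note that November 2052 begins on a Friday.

2052-11-25

November 2052 begins on a Friday, so the first Monday is November 4 (3 days later).
November 2052 has 30 days. Adding weeks: 4, 11, 18, 25 — the last one ≤ 30 is the 25th.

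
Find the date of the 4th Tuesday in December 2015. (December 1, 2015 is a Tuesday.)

December 2015 begins on a Tuesday, so the first Tuesday is December 1.
The 4th Tuesday is 3 weeks later: 1 + 21 = 22.

2015-12-22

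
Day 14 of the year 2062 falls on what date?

14 into January → January 14.

January 14, 2062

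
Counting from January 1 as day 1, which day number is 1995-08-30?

242

Days in months before August: 31 + 28 + 31 + 30 + 31 + 30 + 31 = 212.
Plus 30 days into August → day 242.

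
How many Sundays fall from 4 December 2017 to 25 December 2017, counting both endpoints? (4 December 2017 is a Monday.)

3

4 December 2017 is a Monday; the first Sunday on or after it is 10 December 2017 (6 days later).
From 10 December 2017 to 25 December 2017 is 25 − 10 = 15 days.
15 ÷ 7 = 2 full weeks with remainder 1, so 2 more Sundays after the first → 3.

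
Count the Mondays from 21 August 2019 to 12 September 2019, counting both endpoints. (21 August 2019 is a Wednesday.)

21 August 2019 is a Wednesday; the first Monday on or after it is 26 August 2019 (5 days later).
From 26 August 2019 to 12 September 2019: 5 + 12 = 17 days (rest of August, September).
17 ÷ 7 = 2 full weeks with remainder 3, so 2 more Mondays after the first → 3.

3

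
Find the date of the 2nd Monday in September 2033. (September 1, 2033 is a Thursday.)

12 September 2033

September 2033 begins on a Thursday, so the first Monday is September 5 (4 days later).
The 2nd Monday is 1 weeks later: 5 + 7 = 12.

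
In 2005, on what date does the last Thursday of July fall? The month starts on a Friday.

2005-07-28

July 2005 begins on a Friday, so the first Thursday is July 7 (6 days later).
July 2005 has 31 days. Adding weeks: 7, 14, 21, 28 — the last one ≤ 31 is the 28th.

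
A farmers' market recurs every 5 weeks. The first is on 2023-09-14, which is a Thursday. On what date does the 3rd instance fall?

The 3rd occurrence is 2 intervals after the first: 2 × 35 = 70 days after 2023-09-14.
September has 30 days — 16 days to the end of September leaves 54.
October has 31 days (23 left).
23 days into November → 2023-11-23.

2023-11-23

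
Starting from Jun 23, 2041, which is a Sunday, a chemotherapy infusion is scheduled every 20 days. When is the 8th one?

Nov 10, 2041

The 8th occurrence is 7 intervals after the first: 7 × 20 = 140 days after Jun 23, 2041.
Jun has 30 days — 7 days to the end of Jun leaves 133.
Jul has 31 days (102 left).
Aug has 31 days (71 left).
Sep has 30 days (41 left).
Oct has 31 days (10 left).
10 days into Nov → Nov 10, 2041.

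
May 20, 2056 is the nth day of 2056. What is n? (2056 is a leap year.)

141

Days in months before May: 31 + 29 + 31 + 30 = 121.
Plus 20 days into May → day 141.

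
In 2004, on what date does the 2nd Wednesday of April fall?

The first Wednesday of April 2004 is April 7.
The 2nd Wednesday is 1 weeks later: 7 + 7 = 14.

2004-04-14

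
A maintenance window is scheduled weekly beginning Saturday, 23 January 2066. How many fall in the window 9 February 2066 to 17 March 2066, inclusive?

5

Occurrences land 7·i days after 23 January 2066 for i = 0, 1, 2, …
9 February 2066 is 17 days after the start; 17 ÷ 7 = 2 remainder 3; since the remainder is 3, round up to i = 3. First occurrence in the window: #4 on 13 February 2066 (3×7 = 21 days in).
17 March 2066 is 53 days after the start; 53 ÷ 7 = 7 remainder 4. Last occurrence in the window: #8 on 13 March 2066.
Occurrences #4 through #8: 5 in total.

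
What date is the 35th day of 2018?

4 February 2018

January has 31 days (35 − 31 = 4 remain).
4 into February → February 4.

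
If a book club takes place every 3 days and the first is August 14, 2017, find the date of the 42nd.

The 42nd occurrence is 41 intervals after the first: 41 × 3 = 123 days after August 14, 2017.
August has 31 days — 17 days to the end of August leaves 106.
September has 30 days (76 left).
October has 31 days (45 left).
November has 30 days (15 left).
15 days into December → December 15, 2017.

December 15, 2017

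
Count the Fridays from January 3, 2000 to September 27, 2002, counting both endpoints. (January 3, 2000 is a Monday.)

January 3, 2000 is a Monday; the first Friday on or after it is January 7, 2000 (4 days later).
From January 7, 2000 to September 27, 2002: 359 + 365 + 270 = 994 days (rest of 2000, 2001, to September 27, 2002 in 2002).
994 ÷ 7 = 142 full weeks with remainder 0, so 142 more Fridays after the first → 143.

143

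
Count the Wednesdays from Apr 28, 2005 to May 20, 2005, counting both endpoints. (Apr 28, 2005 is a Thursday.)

3

Apr 28, 2005 is a Thursday; the first Wednesday on or after it is May 4, 2005 (6 days later).
From May 4, 2005 to May 20, 2005 is 20 − 4 = 16 days.
16 ÷ 7 = 2 full weeks with remainder 2, so 2 more Wednesdays after the first → 3.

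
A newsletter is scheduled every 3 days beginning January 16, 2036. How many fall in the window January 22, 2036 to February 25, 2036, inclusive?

Occurrences land 3·i days after January 16, 2036 for i = 0, 1, 2, …
January 22, 2036 is 6 days after the start; 6 ÷ 3 = 2 remainder 0. First occurrence in the window: #3 on January 22, 2036 (2×3 = 6 days in).
February 25, 2036 is 40 days after the start; 40 ÷ 3 = 13 remainder 1. Last occurrence in the window: #14 on February 24, 2036.
Occurrences #3 through #14: 12 in total.

12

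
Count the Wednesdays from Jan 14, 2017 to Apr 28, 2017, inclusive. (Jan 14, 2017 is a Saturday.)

15

Jan 14, 2017 is a Saturday; the first Wednesday on or after it is Jan 18, 2017 (4 days later).
From Jan 18, 2017 to Apr 28, 2017: 13 + 28 + 31 + 28 = 100 days (rest of Jan, Feb, Mar, Apr).
100 ÷ 7 = 14 full weeks with remainder 2, so 14 more Wednesdays after the first → 15.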